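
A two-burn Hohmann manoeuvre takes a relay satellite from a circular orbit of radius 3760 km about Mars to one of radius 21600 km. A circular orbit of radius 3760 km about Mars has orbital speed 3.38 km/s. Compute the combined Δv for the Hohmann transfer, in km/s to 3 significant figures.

From the circular-orbit relation v² = μ/r at r = 3760 km: μ = v²r = (3.38)² × 3760 = 42955.7 km³/s².
Semi-major axis of the transfer orbit: a_t = (3760 + 21600)/2 = 12680 km.
Circular speed at r₁: v₁ = √(μ/r₁) = √(42955.7/3760) = 3.3800 km/s.
On the transfer ellipse at r₁, vis-viva equation gives v_p = √[μ(2/r₁ − 1/a_t)] = 4.4115 km/s.
First burn Δv₁ = |v_p − v₁| = 1.0315 km/s.
Circular speed at r₂: v₂ = √(μ/r₂) = 1.41021 km/s.
Transfer-orbit speed at r₂: v_a = √[μ(2/r₂ − 1/a_t)] = 0.767924 km/s.
Second burn Δv₂ = |v₂ − v_a| = 0.64229 km/s.
Total Δv = Δv₁ + Δv₂ = 1.674 km/s.

Δv = 1.67 km/s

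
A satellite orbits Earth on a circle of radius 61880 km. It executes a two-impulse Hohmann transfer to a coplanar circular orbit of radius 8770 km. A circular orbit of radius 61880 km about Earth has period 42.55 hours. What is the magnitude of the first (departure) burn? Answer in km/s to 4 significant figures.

Δv₁ = 1.274 km/s

From Kepler's third law T² = 4π²r³/μ at r = 61880 km, T = 42.55 hours = 42.55 × 3600 s = 1.5318×10^5 s: μ = 4π²r³/T² = 3.98664×10^5 km³/s².
Semi-major axis of the transfer orbit: a_t = (61880 + 8770)/2 = 35325 km.
On the circular orbit at r = 61880 km, v_c = √(μ/r) = 2.53821 km/s.
Transfer-orbit speed at the same r (vis-viva, a = a_t): v_t = √[μ(2/r − 1/a_t)] = 1.26470 km/s.
Δv₁ = |v_t − v_c| = |1.26470 − 2.53821| = 1.274 km/s.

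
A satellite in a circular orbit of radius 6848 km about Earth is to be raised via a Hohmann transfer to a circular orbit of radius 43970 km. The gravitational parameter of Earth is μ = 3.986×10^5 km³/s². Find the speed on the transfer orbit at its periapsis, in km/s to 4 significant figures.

v = 10.04 km/s

Semi-major axis of the transfer orbit: a_t = (6848 + 43970)/2 = 25409 km.
The periapsis of the transfer ellipse is at r = 6848 km.
Applying v² = μ(2/r − 1/a_t): v = 10.04 km/s.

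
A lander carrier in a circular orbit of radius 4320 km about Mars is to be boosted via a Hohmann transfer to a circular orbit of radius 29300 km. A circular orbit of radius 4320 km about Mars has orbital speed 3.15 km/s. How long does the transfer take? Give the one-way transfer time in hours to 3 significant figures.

t = 9.19 hours

From the circular-orbit relation v² = μ/r at r = 4320 km: μ = v²r = (3.15)² × 4320 = 42865.2 km³/s².
Semi-major axis of the transfer orbit: a_t = (4320 + 29300)/2 = 16810 km.
By Kepler's third law the transfer-orbit period is T = 2π√(a_t³/μ), so t = T/2 = 33070 s.
Converting: 33070 s ÷ 3600 s/hour = 9.19 hours.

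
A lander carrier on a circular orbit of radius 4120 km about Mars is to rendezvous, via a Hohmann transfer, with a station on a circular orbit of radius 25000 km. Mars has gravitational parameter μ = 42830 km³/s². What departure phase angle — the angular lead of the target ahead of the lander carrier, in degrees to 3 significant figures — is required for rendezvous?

Transfer-ellipse semi-major axis a_t = (r₁ + r₂)/2 = (4120 + 25000)/2 = 14560 km.
Transfer time t = π√(a_t³/μ) = 26670 s.
The target's mean motion on its circular orbit is ω₂ = √(μ/r₂³) = 5.2356×10^-5 rad/s.
Angle swept by the target during transfer: ω₂·t = 1.3963 rad = 80.00°.
Arrival is 180° from departure on the ellipse, so φ = 180° − 80.00° = 100°.

φ = 100°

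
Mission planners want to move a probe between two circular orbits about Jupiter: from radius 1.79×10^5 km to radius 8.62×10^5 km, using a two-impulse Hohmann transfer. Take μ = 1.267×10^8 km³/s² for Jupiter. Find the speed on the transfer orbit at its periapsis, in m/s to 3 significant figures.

v = 34200 m/s

The Hohmann ellipse has a_t = (r₁ + r₂)/2 = 5.205×10^5 km.
The periapsis of the transfer ellipse is at r = 1.790×10^5 km.
From the vis-viva equation, v = √[μ(2/r − 1/a_t)] = 34.24 km/s.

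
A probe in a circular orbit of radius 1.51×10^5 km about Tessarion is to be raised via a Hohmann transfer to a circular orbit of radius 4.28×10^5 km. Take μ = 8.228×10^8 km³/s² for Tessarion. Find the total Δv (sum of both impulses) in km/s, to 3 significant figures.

Semi-major axis of the transfer orbit: a_t = (1.510×10^5 + 4.280×10^5)/2 = 2.895×10^5 km.
Circular speed at r₁: v₁ = √(μ/r₁) = √(8.228×10^8/1.510×10^5) = 73.817 km/s.
Transfer-orbit speed at r₁ (vis-viva equation): v_p = √[μ(2/r₁ − 1/a_t)] = 89.755 km/s.
First burn Δv₁ = |v_p − v₁| = 15.94 km/s.
At r₂, v₂ = √(μ/r₂) = 43.85 km/s.
Transfer-orbit speed at r₂: v_a = √[μ(2/r₂ − 1/a_t)] = 31.67 km/s.
Second burn Δv₂ = |v₂ − v_a| = 12.18 km/s.
Total Δv = Δv₁ + Δv₂ = 28.12 km/s.

Δv = 28.1 km/s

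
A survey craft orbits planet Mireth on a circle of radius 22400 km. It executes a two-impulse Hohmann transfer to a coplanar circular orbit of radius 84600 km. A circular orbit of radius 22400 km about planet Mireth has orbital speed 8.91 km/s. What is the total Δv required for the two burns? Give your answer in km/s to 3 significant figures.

Δv = 3.91 km/s

From the circular-orbit relation v² = μ/r at r = 22400 km: μ = v²r = (8.91)² × 22400 = 1.77829×10^6 km³/s².
Transfer-ellipse semi-major axis a_t = (r₁ + r₂)/2 = (22400 + 84600)/2 = 53500 km.
Circular speed at r₁: v₁ = √(μ/r₁) = √(1.77829×10^6/22400) = 8.9100 km/s.
Transfer-orbit speed at r₁ (vis-viva): v_p = √[μ(2/r₁ − 1/a_t)] = 11.204 km/s.
First burn Δv₁ = |v_p − v₁| = 2.294 km/s.
At r₂, v₂ = √(μ/r₂) = 4.585 km/s.
Transfer-orbit speed at r₂: v_a = √[μ(2/r₂ − 1/a_t)] = 2.967 km/s.
Second burn Δv₂ = |v₂ − v_a| = 1.618 km/s.
Δv = Δv₁ + Δv₂ = 2.294 + 1.618 = 3.912 km/s.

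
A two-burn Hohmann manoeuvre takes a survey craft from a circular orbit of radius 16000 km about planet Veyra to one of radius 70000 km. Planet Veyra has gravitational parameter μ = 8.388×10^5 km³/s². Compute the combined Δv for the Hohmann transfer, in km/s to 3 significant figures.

Δv = 3.35 km/s

Transfer-ellipse semi-major axis a_t = (r₁ + r₂)/2 = (16000 + 70000)/2 = 43000 km.
Circular speed at r₁: v₁ = √(μ/r₁) = √(8.388×10^5/16000) = 7.2405 km/s.
On the transfer ellipse at r₁, vis-viva gives v_p = √[μ(2/r₁ − 1/a_t)] = 9.2381 km/s.
First burn Δv₁ = |v_p − v₁| = 1.998 km/s.
At r₂, v₂ = √(μ/r₂) = 3.462 km/s.
Transfer-orbit speed at r₂: v_a = √[μ(2/r₂ − 1/a_t)] = 2.112 km/s.
Second burn Δv₂ = |v₂ − v_a| = 1.350 km/s.
Total Δv = Δv₁ + Δv₂ = 3.348 km/s.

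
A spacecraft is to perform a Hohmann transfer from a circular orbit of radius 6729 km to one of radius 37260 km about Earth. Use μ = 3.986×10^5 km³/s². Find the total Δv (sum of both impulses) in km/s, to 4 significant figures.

Transfer-ellipse semi-major axis a_t = (r₁ + r₂)/2 = (6729 + 37260)/2 = 21994.5 km.
Circular speed at r₁: v₁ = √(μ/r₁) = √(3.986×10^5/6729) = 7.69650 km/s.
On the transfer ellipse at r₁, v² = μ(2/r − 1/a) gives v_p = √[μ(2/r₁ − 1/a_t)] = 10.0175 km/s.
First burn Δv₁ = |v_p − v₁| = 2.321 km/s.
Circular speed at r₂: v₂ = √(μ/r₂) = 3.271 km/s.
Transfer-orbit speed at r₂: v_a = √[μ(2/r₂ − 1/a_t)] = 1.809 km/s.
Second burn Δv₂ = |v₂ − v_a| = 1.462 km/s.
Total Δv = Δv₁ + Δv₂ = 3.783 km/s.

Δv = 3.783 km/s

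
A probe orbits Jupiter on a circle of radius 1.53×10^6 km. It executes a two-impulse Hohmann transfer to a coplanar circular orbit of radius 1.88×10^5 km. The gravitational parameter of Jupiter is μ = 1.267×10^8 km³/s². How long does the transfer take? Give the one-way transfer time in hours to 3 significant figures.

Semi-major axis of the transfer orbit: a_t = (1.530×10^6 + 1.880×10^5)/2 = 8.590×10^5 km.
Half the transfer-orbit period gives t = π√(a_t³/μ) = 2.222×10^5 s.
Converting: 2.222×10^5 s ÷ 3600 s/hour = 61.7 hours.

t = 61.7 hours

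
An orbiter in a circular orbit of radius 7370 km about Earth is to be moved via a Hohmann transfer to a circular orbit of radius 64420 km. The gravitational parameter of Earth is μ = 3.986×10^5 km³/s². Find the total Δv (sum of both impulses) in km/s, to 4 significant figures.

Transfer-ellipse semi-major axis a_t = (r₁ + r₂)/2 = (7370 + 64420)/2 = 35895 km.
At r₁ the circular-orbit speed is v₁ = √(μ/r₁) = 7.354 km/s.
On the transfer ellipse at r₁, vis-viva gives v_p = √[μ(2/r₁ − 1/a_t)] = 9.852 km/s.
First burn Δv₁ = |v_p − v₁| = 2.498 km/s.
At r₂, v₂ = √(μ/r₂) = 2.487 km/s.
Transfer-orbit speed at r₂: v_a = √[μ(2/r₂ − 1/a_t)] = 1.127 km/s.
Second burn Δv₂ = |v₂ − v_a| = 1.360 km/s.
Δv = Δv₁ + Δv₂ = 2.498 + 1.360 = 3.858 km/s.

Δv = 3.858 km/s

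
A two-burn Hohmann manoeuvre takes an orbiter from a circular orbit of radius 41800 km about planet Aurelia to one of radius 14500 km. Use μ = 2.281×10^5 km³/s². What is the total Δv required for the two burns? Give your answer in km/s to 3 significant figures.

Δv = 1.53 km/s

Transfer-ellipse semi-major axis a_t = (r₁ + r₂)/2 = (41800 + 14500)/2 = 28150 km.
Circular speed at r₁: v₁ = √(μ/r₁) = √(2.281×10^5/41800) = 2.3360 km/s.
Transfer-orbit speed at r₁ (vis-viva equation): v_a = √[μ(2/r₁ − 1/a_t)] = 1.6766 km/s.
First burn Δv₁ = |v_a − v₁| = 0.6594 km/s.
Circular speed at r₂: v₂ = √(μ/r₂) = 3.9662 km/s.
Transfer-orbit speed at r₂: v_p = √[μ(2/r₂ − 1/a_t)] = 4.8331 km/s.
Second burn Δv₂ = |v₂ − v_p| = 0.8669 km/s.
Δv = Δv₁ + Δv₂ = 0.6594 + 0.8669 = 1.526 km/s.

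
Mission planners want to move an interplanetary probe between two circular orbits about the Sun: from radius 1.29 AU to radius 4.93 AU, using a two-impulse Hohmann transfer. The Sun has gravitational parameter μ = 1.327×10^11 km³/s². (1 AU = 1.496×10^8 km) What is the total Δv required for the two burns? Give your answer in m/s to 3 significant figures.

Δv = 11600 m/s

In km: r₁ = 1.29 × 1.496×10^8 = 1.92984×10^8 km; r₂ = 4.93 × 1.496×10^8 = 7.37528×10^8 km.
Transfer-ellipse semi-major axis a_t = (r₁ + r₂)/2 = (1.92984×10^8 + 7.37528×10^8)/2 = 4.65256×10^8 km.
Circular speed at r₁: v₁ = √(μ/r₁) = √(1.327×10^11/1.92984×10^8) = 26.223 km/s.
On the transfer ellipse at r₁, vis-viva gives v_p = √[μ(2/r₁ − 1/a_t)] = 33.016 km/s.
First burn Δv₁ = |v_p − v₁| = 6.793 km/s.
Circular speed at r₂: v₂ = √(μ/r₂) = 13.414 km/s.
Transfer-orbit speed at r₂: v_a = √[μ(2/r₂ − 1/a_t)] = 8.6389 km/s.
Second burn Δv₂ = |v₂ − v_a| = 4.775 km/s.
Δv = Δv₁ + Δv₂ = 6.793 + 4.775 = 11.57 km/s.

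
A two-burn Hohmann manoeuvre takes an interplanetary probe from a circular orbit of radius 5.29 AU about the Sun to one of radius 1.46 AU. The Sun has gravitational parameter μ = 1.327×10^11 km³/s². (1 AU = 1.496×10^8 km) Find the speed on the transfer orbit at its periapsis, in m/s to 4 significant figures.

In km: r₁ = 5.29 × 1.496×10^8 = 7.91384×10^8 km; r₂ = 1.46 × 1.496×10^8 = 2.18416×10^8 km.
The Hohmann ellipse has a_t = (r₁ + r₂)/2 = 5.049×10^8 km.
At periapsis, r = 2.18416×10^8 km.
From the vis-viva equation, v = √[μ(2/r − 1/a_t)] = 30.86 km/s.

v = 30860 m/s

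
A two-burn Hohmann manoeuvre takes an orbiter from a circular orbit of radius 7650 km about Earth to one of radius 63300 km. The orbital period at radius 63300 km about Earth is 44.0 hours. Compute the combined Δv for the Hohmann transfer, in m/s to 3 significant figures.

Δv = 3770 m/s

From Kepler's third law T² = 4π²r³/μ at r = 63300 km, T = 44.0 hours = 44.0 × 3600 s = 1.584×10^5 s: μ = 4π²r³/T² = 3.99081×10^5 km³/s².
Transfer-ellipse semi-major axis a_t = (r₁ + r₂)/2 = (7650 + 63300)/2 = 35475 km.
At r₁ the circular-orbit speed is v₁ = √(μ/r₁) = 7.223 km/s.
Transfer-orbit speed at r₁ (vis-viva): v_p = √[μ(2/r₁ − 1/a_t)] = 9.648 km/s.
First burn Δv₁ = |v_p − v₁| = 2.425 km/s.
Circular speed at r₂: v₂ = √(μ/r₂) = 2.511 km/s.
Transfer-orbit speed at r₂: v_a = √[μ(2/r₂ − 1/a_t)] = 1.166 km/s.
Second burn Δv₂ = |v₂ − v_a| = 1.345 km/s.
Total Δv = Δv₁ + Δv₂ = 3.770 km/s.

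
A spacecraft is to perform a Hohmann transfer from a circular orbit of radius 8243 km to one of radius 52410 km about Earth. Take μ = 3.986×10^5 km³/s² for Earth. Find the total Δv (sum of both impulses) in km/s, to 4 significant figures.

Δv = 3.508 km/s

Semi-major axis of the transfer orbit: a_t = (8243 + 52410)/2 = 30326.5 km.
Circular speed at r₁: v₁ = √(μ/r₁) = √(3.986×10^5/8243) = 6.954 km/s.
On the transfer ellipse at r₁, vis-viva gives v_p = √[μ(2/r₁ − 1/a_t)] = 9.142 km/s.
First burn Δv₁ = |v_p − v₁| = 2.188 km/s.
Circular speed at r₂: v₂ = √(μ/r₂) = 2.758 km/s.
Transfer-orbit speed at r₂: v_a = √[μ(2/r₂ − 1/a_t)] = 1.438 km/s.
Second burn Δv₂ = |v₂ − v_a| = 1.320 km/s.
Total Δv = Δv₁ + Δv₂ = 3.508 km/s.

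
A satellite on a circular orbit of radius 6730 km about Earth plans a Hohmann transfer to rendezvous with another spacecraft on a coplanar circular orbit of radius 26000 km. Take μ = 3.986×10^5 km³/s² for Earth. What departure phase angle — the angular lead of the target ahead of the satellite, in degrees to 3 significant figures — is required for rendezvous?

The Hohmann ellipse has a_t = (r₁ + r₂)/2 = 16365 km.
Transfer time t = π√(a_t³/μ) = 10417.302 s.
The target's mean motion on its circular orbit is ω₂ = √(μ/r₂³) = 1.5059433×10^-4 rad/s.
Angle swept by the target during transfer: ω₂·t = 1.568787 rad = 89.88°.
Arrival is 180° from departure on the ellipse, so φ = 180° − 89.88° = 90.1°.

φ = 90.1°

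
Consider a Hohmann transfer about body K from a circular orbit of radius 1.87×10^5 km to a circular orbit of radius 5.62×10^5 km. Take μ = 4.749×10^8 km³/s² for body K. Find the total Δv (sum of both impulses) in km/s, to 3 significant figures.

The Hohmann ellipse has a_t = (r₁ + r₂)/2 = 3.745×10^5 km.
Circular speed at r₁: v₁ = √(μ/r₁) = √(4.749×10^8/1.870×10^5) = 50.39 km/s.
On the transfer ellipse at r₁, vis-viva gives v_p = √[μ(2/r₁ − 1/a_t)] = 61.73 km/s.
First burn Δv₁ = |v_p − v₁| = 11.34 km/s.
Circular speed at r₂: v₂ = √(μ/r₂) = 29.069 km/s.
Transfer-orbit speed at r₂: v_a = √[μ(2/r₂ − 1/a_t)] = 20.541 km/s.
Second burn Δv₂ = |v₂ − v_a| = 8.528 km/s.
Δv = Δv₁ + Δv₂ = 11.34 + 8.528 = 19.87 km/s.

Δv = 19.9 km/s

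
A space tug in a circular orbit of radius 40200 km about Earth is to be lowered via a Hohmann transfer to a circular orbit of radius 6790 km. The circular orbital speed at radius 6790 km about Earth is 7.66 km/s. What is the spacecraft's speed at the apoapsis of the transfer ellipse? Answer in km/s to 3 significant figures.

v = 1.69 km/s

From the circular-orbit relation v² = μ/r at r = 6790 km: μ = v²r = (7.66)² × 6790 = 3.98407×10^5 km³/s².
The Hohmann ellipse has a_t = (r₁ + r₂)/2 = 23495 km.
At apoapsis, r = 40200 km.
From the vis-viva equation, v = √[μ(2/r − 1/a_t)] = 1.692 km/s.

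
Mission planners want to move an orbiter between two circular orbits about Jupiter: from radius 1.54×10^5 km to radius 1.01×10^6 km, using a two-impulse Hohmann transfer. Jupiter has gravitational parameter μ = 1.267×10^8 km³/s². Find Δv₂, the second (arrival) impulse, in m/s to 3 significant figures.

Δv₂ = 5440 m/s

The Hohmann ellipse has a_t = (r₁ + r₂)/2 = 5.820×10^5 km.
On the circular orbit at r = 1.010×10^6 km, v_c = √(μ/r) = 11.20 km/s.
Vis-viva on the transfer ellipse at r = 1.010×10^6 km gives v_t = √[μ(2/r − 1/a_t)] = 5.761 km/s.
Δv₂ = |v_t − v_c| = |5.761 − 11.20| = 5.439 km/s.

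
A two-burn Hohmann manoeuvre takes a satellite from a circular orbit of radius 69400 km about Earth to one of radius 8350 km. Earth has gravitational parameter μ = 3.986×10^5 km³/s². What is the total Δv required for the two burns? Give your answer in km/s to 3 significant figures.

Δv = 3.61 km/s

The Hohmann ellipse has a_t = (r₁ + r₂)/2 = 38875 km.
Circular speed at r₁: v₁ = √(μ/r₁) = √(3.986×10^5/69400) = 2.397 km/s.
Transfer-orbit speed at r₁ (vis-viva): v_a = √[μ(2/r₁ − 1/a_t)] = 1.111 km/s.
First burn Δv₁ = |v_a − v₁| = 1.286 km/s.
Circular speed at r₂: v₂ = √(μ/r₂) = 6.909 km/s.
Transfer-orbit speed at r₂: v_p = √[μ(2/r₂ − 1/a_t)] = 9.231 km/s.
Second burn Δv₂ = |v₂ − v_p| = 2.322 km/s.
Total Δv = Δv₁ + Δv₂ = 3.608 km/s.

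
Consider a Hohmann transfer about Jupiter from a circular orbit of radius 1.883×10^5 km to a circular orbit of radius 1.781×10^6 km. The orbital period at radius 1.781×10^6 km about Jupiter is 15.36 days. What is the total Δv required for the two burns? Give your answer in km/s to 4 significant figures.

Δv = 13.69 km/s

From Kepler's third law T² = 4π²r³/μ at r = 1.781×10^6 km, T = 15.36 days = 15.36 × 86400 s = 1.327104×10^6 s: μ = 4π²r³/T² = 1.26631×10^8 km³/s².
The Hohmann ellipse has a_t = (r₁ + r₂)/2 = 9.8465×10^5 km.
Circular speed at r₁: v₁ = √(μ/r₁) = √(1.26631×10^8/1.883×10^5) = 25.933 km/s.
Transfer-orbit speed at r₁ (vis-viva): v_p = √[μ(2/r₁ − 1/a_t)] = 34.877 km/s.
First burn Δv₁ = |v_p − v₁| = 8.944 km/s.
Circular speed at r₂: v₂ = √(μ/r₂) = 8.432 km/s.
Transfer-orbit speed at r₂: v_a = √[μ(2/r₂ − 1/a_t)] = 3.687 km/s.
Second burn Δv₂ = |v₂ − v_a| = 4.745 km/s.
Δv = Δv₁ + Δv₂ = 8.944 + 4.745 = 13.69 km/s.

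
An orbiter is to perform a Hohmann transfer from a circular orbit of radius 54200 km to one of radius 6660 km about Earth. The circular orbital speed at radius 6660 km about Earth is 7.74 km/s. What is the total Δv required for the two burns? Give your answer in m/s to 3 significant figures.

Δv = 4030 m/s

From the circular-orbit relation v² = μ/r at r = 6660 km: μ = v²r = (7.74)² × 6660 = 3.98985×10^5 km³/s².
Transfer-ellipse semi-major axis a_t = (r₁ + r₂)/2 = (54200 + 6660)/2 = 30430 km.
Circular speed at r₁: v₁ = √(μ/r₁) = √(3.98985×10^5/54200) = 2.713 km/s.
On the transfer ellipse at r₁, v² = μ(2/r − 1/a) gives v_a = √[μ(2/r₁ − 1/a_t)] = 1.269 km/s.
First burn Δv₁ = |v_a − v₁| = 1.444 km/s.
Circular speed at r₂: v₂ = √(μ/r₂) = 7.740 km/s.
Transfer-orbit speed at r₂: v_p = √[μ(2/r₂ − 1/a_t)] = 10.33 km/s.
Second burn Δv₂ = |v₂ − v_p| = 2.590 km/s.
Total Δv = Δv₁ + Δv₂ = 4.034 km/s.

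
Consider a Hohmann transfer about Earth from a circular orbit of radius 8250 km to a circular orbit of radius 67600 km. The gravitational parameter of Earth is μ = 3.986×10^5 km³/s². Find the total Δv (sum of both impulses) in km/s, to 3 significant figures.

Δv = 3.62 km/s

Semi-major axis of the transfer orbit: a_t = (8250 + 67600)/2 = 37925 km.
Circular speed at r₁: v₁ = √(μ/r₁) = √(3.986×10^5/8250) = 6.951 km/s.
Transfer-orbit speed at r₁ (vis-viva): v_p = √[μ(2/r₁ − 1/a_t)] = 9.280 km/s.
First burn Δv₁ = |v_p − v₁| = 2.329 km/s.
Circular speed at r₂: v₂ = √(μ/r₂) = 2.4283 km/s.
Transfer-orbit speed at r₂: v_a = √[μ(2/r₂ − 1/a_t)] = 1.1326 km/s.
Second burn Δv₂ = |v₂ − v_a| = 1.296 km/s.
Δv = Δv₁ + Δv₂ = 2.329 + 1.296 = 3.625 km/s.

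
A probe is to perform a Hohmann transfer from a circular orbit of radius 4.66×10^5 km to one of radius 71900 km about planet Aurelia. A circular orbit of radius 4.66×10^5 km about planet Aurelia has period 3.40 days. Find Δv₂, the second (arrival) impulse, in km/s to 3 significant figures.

Δv₂ = 8.03 km/s

From Kepler's third law T² = 4π²r³/μ at r = 4.66×10^5 km, T = 3.40 days = 3.40 × 86400 s = 2.9376×10^5 s: μ = 4π²r³/T² = 4.62948×10^7 km³/s².
The Hohmann ellipse has a_t = (r₁ + r₂)/2 = 2.6895×10^5 km.
On the circular orbit at r = 71900 km, v_c = √(μ/r) = 25.375 km/s.
Transfer-orbit speed at the same r (vis-viva, a = a_t): v_t = √[μ(2/r − 1/a_t)] = 33.401 km/s.
Δv₂ = |v_t − v_c| = |33.401 − 25.375| = 8.026 km/s.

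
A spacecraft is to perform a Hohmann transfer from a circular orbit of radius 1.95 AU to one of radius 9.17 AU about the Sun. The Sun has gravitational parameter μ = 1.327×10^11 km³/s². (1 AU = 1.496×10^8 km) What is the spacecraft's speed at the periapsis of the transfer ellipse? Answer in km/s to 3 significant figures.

In km: r₁ = 1.95 × 1.496×10^8 = 2.9172×10^8 km; r₂ = 9.17 × 1.496×10^8 = 1.371832×10^9 km.
Semi-major axis of the transfer orbit: a_t = (2.9172×10^8 + 1.371832×10^9)/2 = 8.31776×10^8 km.
At periapsis, r = 2.9172×10^8 km.
From the vis-viva equation, v = √[μ(2/r − 1/a_t)] = 27.39 km/s.

v = 27.4 km/s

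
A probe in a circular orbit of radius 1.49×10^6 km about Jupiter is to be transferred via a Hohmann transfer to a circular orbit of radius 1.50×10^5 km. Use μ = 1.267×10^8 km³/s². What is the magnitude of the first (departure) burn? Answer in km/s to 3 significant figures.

The Hohmann ellipse has a_t = (r₁ + r₂)/2 = 8.200×10^5 km.
On the circular orbit at r = 1.490×10^6 km, v_c = √(μ/r) = 9.221 km/s.
Transfer-orbit speed at the same r (vis-viva, a = a_t): v_t = √[μ(2/r − 1/a_t)] = 3.944 km/s.
Δv₁ = |v_t − v_c| = |3.944 − 9.221| = 5.277 km/s.

Δv₁ = 5.28 km/s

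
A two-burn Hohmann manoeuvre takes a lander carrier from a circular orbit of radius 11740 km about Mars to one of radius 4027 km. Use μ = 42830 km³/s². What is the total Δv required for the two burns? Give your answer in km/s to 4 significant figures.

Semi-major axis of the transfer orbit: a_t = (11740 + 4027)/2 = 7883.5 km.
At r₁ the circular-orbit speed is v₁ = √(μ/r₁) = 1.9100 km/s.
On the transfer ellipse at r₁, v² = μ(2/r − 1/a) gives v_a = √[μ(2/r₁ − 1/a_t)] = 1.3651 km/s.
First burn Δv₁ = |v_a − v₁| = 0.5449 km/s.
At r₂, v₂ = √(μ/r₂) = 3.26124 km/s.
Transfer-orbit speed at r₂: v_p = √[μ(2/r₂ − 1/a_t)] = 3.97977 km/s.
Second burn Δv₂ = |v₂ − v_p| = 0.7185 km/s.
Δv = Δv₁ + Δv₂ = 0.5449 + 0.7185 = 1.263 km/s.

Δv = 1.263 km/s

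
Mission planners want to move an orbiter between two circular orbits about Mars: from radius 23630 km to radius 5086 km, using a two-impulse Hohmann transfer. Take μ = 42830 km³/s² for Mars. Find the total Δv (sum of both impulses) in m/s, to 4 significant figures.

Semi-major axis of the transfer orbit: a_t = (23630 + 5086)/2 = 14358 km.
At r₁ the circular-orbit speed is v₁ = √(μ/r₁) = 1.3463 km/s.
Transfer-orbit speed at r₁ (v² = μ(2/r − 1/a)): v_a = √[μ(2/r₁ − 1/a_t)] = 0.80128 km/s.
First burn Δv₁ = |v_a − v₁| = 0.5450 km/s.
At r₂, v₂ = √(μ/r₂) = 2.9019 km/s.
Transfer-orbit speed at r₂: v_p = √[μ(2/r₂ − 1/a_t)] = 3.7228 km/s.
Second burn Δv₂ = |v₂ − v_p| = 0.8209 km/s.
Δv = Δv₁ + Δv₂ = 0.5450 + 0.8209 = 1.366 km/s.

Δv = 1366 m/s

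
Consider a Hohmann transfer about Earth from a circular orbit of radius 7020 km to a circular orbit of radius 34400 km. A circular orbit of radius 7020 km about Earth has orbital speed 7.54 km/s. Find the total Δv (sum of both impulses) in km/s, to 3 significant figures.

From the circular-orbit relation v² = μ/r at r = 7020 km: μ = v²r = (7.54)² × 7020 = 3.99098×10^5 km³/s².
Semi-major axis of the transfer orbit: a_t = (7020 + 34400)/2 = 20710 km.
Circular speed at r₁: v₁ = √(μ/r₁) = √(3.99098×10^5/7020) = 7.540 km/s.
Transfer-orbit speed at r₁ (vis-viva equation): v_p = √[μ(2/r₁ − 1/a_t)] = 9.718 km/s.
First burn Δv₁ = |v_p − v₁| = 2.178 km/s.
Circular speed at r₂: v₂ = √(μ/r₂) = 3.406 km/s.
Transfer-orbit speed at r₂: v_a = √[μ(2/r₂ − 1/a_t)] = 1.983 km/s.
Second burn Δv₂ = |v₂ − v_a| = 1.423 km/s.
Total Δv = Δv₁ + Δv₂ = 3.601 km/s.

Δv = 3.60 km/s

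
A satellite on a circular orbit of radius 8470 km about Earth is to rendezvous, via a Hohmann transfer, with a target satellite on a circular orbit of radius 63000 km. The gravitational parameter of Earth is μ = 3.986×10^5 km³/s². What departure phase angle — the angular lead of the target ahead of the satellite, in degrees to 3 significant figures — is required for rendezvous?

Transfer-ellipse semi-major axis a_t = (r₁ + r₂)/2 = (8470 + 63000)/2 = 35735 km.
Transfer time t = π√(a_t³/μ) = 33614 s.
Target angular speed ω₂ = √(μ/r₂³) = 3.9926×10^-5 rad/s.
Angle swept by the target during transfer: ω₂·t = 1.3421 rad = 76.90°.
Arrival is 180° from departure on the ellipse, so φ = 180° − 76.90° = 103°.

φ = 103°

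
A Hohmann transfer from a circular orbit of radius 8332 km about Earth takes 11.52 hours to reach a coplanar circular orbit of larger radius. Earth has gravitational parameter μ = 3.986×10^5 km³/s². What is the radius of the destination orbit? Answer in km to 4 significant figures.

Transfer time t = 11.52 hours = 41472 s, and t = π√(a_t³/μ).
So a_t = (μ t²/π²)^(1/3) = (3.986×10^5 × (41472)² / π²)^(1/3) = 41107 km.
Since a_t = (r₁ + r₂)/2, r₂ = 2a_t − r₁ = 2×41107 − 8332 = 73882 km.

r₂ = 73880 km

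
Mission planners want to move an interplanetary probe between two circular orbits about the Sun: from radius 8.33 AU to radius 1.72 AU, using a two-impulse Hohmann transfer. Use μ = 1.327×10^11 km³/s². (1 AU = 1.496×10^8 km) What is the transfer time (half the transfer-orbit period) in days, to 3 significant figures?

In km: r₁ = 8.33 × 1.496×10^8 = 1.246168×10^9 km; r₂ = 1.72 × 1.496×10^8 = 2.57312×10^8 km.
Transfer-ellipse semi-major axis a_t = (r₁ + r₂)/2 = (1.246168×10^9 + 2.57312×10^8)/2 = 7.5174×10^8 km.
Half the transfer-orbit period gives t = π√(a_t³/μ) = 1.778×10^8 s.
Converting: 1.778×10^8 s ÷ 86400 s/day = 2060 days.

t = 2060 days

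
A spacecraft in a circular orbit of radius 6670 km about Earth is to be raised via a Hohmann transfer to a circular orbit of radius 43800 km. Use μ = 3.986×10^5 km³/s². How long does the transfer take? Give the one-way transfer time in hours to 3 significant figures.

t = 5.54 hours

Semi-major axis of the transfer orbit: a_t = (6670 + 43800)/2 = 25235 km.
Transfer time t = π√(a_t³/μ) = π√((25235)³ / 3.986×10^5) = 19950 s.
Converting: 19950 s ÷ 3600 s/hour = 5.54 hours.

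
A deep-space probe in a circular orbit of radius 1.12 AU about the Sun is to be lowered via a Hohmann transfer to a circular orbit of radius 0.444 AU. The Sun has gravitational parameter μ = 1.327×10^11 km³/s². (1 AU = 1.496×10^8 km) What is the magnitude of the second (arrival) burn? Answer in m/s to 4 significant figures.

In km: r₁ = 1.12 × 1.496×10^8 = 1.67552×10^8 km; r₂ = 0.444 × 1.496×10^8 = 6.64224×10^7 km.
Transfer-ellipse semi-major axis a_t = (r₁ + r₂)/2 = (1.67552×10^8 + 6.64224×10^7)/2 = 1.169872×10^8 km.
On the circular orbit at r = 6.64224×10^7 km, v_c = √(μ/r) = 44.697 km/s.
Vis-viva on the transfer ellipse at r = 6.64224×10^7 km gives v_t = √[μ(2/r − 1/a_t)] = 53.491 km/s.
Δv₂ = |v_t − v_c| = |53.491 − 44.697| = 8.794 km/s.

Δv₂ = 8794 m/s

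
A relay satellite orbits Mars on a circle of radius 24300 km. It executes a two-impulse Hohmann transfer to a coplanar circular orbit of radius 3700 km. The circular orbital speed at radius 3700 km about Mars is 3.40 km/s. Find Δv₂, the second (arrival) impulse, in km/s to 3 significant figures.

Δv₂ = 1.08 km/s

From the circular-orbit relation v² = μ/r at r = 3700 km: μ = v²r = (3.40)² × 3700 = 42772.0 km³/s².
Transfer-ellipse semi-major axis a_t = (r₁ + r₂)/2 = (24300 + 3700)/2 = 14000 km.
Circular speed at r = 3700 km: v_c = √(μ/r) = 3.400 km/s.
Transfer-orbit speed at the same r (vis-viva, a = a_t): v_t = √[μ(2/r − 1/a_t)] = 4.479 km/s.
Δv₂ = |v_t − v_c| = |4.479 − 3.400| = 1.079 km/s.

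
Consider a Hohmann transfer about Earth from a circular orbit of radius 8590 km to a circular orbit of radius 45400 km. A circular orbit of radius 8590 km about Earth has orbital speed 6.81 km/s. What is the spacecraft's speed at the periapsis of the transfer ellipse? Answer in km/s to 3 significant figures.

v = 8.83 km/s

From the circular-orbit relation v² = μ/r at r = 8590 km: μ = v²r = (6.81)² × 8590 = 3.98371×10^5 km³/s².
Transfer-ellipse semi-major axis a_t = (r₁ + r₂)/2 = (8590 + 45400)/2 = 26995 km.
The periapsis of the transfer ellipse is at r = 8590 km.
Applying v² = μ(2/r − 1/a_t): v = 8.831 km/s.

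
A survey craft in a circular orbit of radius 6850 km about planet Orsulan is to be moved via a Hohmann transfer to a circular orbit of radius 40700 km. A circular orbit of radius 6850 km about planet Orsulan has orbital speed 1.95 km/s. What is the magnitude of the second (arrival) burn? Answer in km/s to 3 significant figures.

From the circular-orbit relation v² = μ/r at r = 6850 km: μ = v²r = (1.95)² × 6850 = 26047.1 km³/s².
Transfer-ellipse semi-major axis a_t = (r₁ + r₂)/2 = (6850 + 40700)/2 = 23775 km.
Circular speed at r = 40700 km: v_c = √(μ/r) = 0.8000 km/s.
Transfer-orbit speed at the same r (vis-viva, a = a_t): v_t = √[μ(2/r − 1/a_t)] = 0.4294 km/s.
Δv₂ = |v_t − v_c| = |0.4294 − 0.8000| = 0.3706 km/s.

Δv₂ = 0.371 km/s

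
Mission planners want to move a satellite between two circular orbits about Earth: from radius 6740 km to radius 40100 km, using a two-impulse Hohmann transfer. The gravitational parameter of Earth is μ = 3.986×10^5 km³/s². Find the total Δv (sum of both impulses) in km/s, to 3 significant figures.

The Hohmann ellipse has a_t = (r₁ + r₂)/2 = 23420 km.
At r₁ the circular-orbit speed is v₁ = √(μ/r₁) = 7.6902 km/s.
On the transfer ellipse at r₁, v² = μ(2/r − 1/a) gives v_p = √[μ(2/r₁ − 1/a_t)] = 10.063 km/s.
First burn Δv₁ = |v_p − v₁| = 2.373 km/s.
At r₂, v₂ = √(μ/r₂) = 3.15280 km/s.
Transfer-orbit speed at r₂: v_a = √[μ(2/r₂ − 1/a_t)] = 1.69135 km/s.
Second burn Δv₂ = |v₂ − v_a| = 1.461 km/s.
Δv = Δv₁ + Δv₂ = 2.373 + 1.461 = 3.834 km/s.

Δv = 3.83 km/s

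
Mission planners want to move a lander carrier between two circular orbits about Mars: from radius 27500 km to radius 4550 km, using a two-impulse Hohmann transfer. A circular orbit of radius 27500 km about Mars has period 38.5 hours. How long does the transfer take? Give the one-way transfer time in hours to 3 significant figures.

t = 8.56 hours

From Kepler's third law T² = 4π²r³/μ at r = 27500 km, T = 38.5 hours = 38.5 × 3600 s = 1.386×10^5 s: μ = 4π²r³/T² = 42739.7 km³/s².
The Hohmann ellipse has a_t = (r₁ + r₂)/2 = 16025 km.
Transfer time t = π√(a_t³/μ) = π√((16025)³ / 42739.7) = 30830 s.
Converting: 30830 s ÷ 3600 s/hour = 8.56 hours.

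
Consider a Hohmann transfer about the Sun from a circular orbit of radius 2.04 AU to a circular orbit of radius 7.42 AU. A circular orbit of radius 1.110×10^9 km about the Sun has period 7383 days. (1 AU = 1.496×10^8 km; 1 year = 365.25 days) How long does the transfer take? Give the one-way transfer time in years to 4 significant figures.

t = 5.144 years

From Kepler's third law T² = 4π²r³/μ at r = 1.110×10^9 km, T = 7383 days = 7383 × 86400 s = 6.378912×10^8 s: μ = 4π²r³/T² = 1.32689×10^11 km³/s².
In km: r₁ = 2.04 × 1.496×10^8 = 3.05184×10^8 km; r₂ = 7.42 × 1.496×10^8 = 1.110032×10^9 km.
Semi-major axis of the transfer orbit: a_t = (3.05184×10^8 + 1.110032×10^9)/2 = 7.07608×10^8 km.
By Kepler's third law the transfer-orbit period is T = 2π√(a_t³/μ), so t = T/2 = 1.6234×10^8 s.
Converting: 1.6234×10^8 s ÷ 3.15576×10^7 s/year (365.25 × 86400) = 5.144 years.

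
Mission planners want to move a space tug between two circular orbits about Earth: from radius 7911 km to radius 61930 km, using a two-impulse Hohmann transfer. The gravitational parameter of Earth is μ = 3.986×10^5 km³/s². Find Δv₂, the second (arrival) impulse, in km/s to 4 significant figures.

Δv₂ = 1.329 km/s

The Hohmann ellipse has a_t = (r₁ + r₂)/2 = 34920.5 km.
Circular speed at r = 61930 km: v_c = √(μ/r) = 2.537 km/s.
Vis-viva on the transfer ellipse at r = 61930 km gives v_t = √[μ(2/r − 1/a_t)] = 1.208 km/s.
Δv₂ = |v_t − v_c| = |1.208 − 2.537| = 1.329 km/s.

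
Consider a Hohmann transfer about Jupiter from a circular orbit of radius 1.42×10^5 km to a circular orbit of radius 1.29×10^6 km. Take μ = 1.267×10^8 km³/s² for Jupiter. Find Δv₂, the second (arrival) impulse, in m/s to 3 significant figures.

Δv₂ = 5500 m/s

Semi-major axis of the transfer orbit: a_t = (1.420×10^5 + 1.290×10^6)/2 = 7.160×10^5 km.
On the circular orbit at r = 1.290×10^6 km, v_c = √(μ/r) = 9.910 km/s.
Transfer-orbit speed at the same r (vis-viva, a = a_t): v_t = √[μ(2/r − 1/a_t)] = 4.413 km/s.
Δv₂ = |v_t − v_c| = |4.413 − 9.910| = 5.497 km/s.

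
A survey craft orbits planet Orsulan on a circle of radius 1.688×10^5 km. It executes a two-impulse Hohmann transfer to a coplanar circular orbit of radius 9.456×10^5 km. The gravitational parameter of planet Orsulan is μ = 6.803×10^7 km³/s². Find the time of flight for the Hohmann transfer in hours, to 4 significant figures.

t = 44.01 hours

Transfer-ellipse semi-major axis a_t = (r₁ + r₂)/2 = (1.688×10^5 + 9.456×10^5)/2 = 5.572×10^5 km.
By Kepler's third law the transfer-orbit period is T = 2π√(a_t³/μ), so t = T/2 = 1.5842×10^5 s.
Converting: 1.5842×10^5 s ÷ 3600 s/hour = 44.01 hours.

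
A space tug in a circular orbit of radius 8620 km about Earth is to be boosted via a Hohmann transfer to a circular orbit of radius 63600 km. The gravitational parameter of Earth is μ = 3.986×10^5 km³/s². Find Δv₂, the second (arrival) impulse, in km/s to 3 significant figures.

Δv₂ = 1.28 km/s

Transfer-ellipse semi-major axis a_t = (r₁ + r₂)/2 = (8620 + 63600)/2 = 36110 km.
On the circular orbit at r = 63600 km, v_c = √(μ/r) = 2.503 km/s.
Transfer-orbit speed at the same r (vis-viva, a = a_t): v_t = √[μ(2/r − 1/a_t)] = 1.223 km/s.
Δv₂ = |v_t − v_c| = |1.223 − 2.503| = 1.280 km/s.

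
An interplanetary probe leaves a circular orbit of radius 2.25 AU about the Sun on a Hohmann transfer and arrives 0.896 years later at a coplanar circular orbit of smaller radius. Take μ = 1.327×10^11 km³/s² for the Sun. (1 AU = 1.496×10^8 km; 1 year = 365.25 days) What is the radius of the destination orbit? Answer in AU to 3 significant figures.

r₂ = 0.701 AU

In km: r₁ = 2.25 × 1.496×10^8 = 3.366×10^8 km.
Transfer time t = 0.896 years × 365.25 × 86400 s = 2.82756096×10^7 s, and t = π√(a_t³/μ).
So a_t = (μ t²/π²)^(1/3) = (1.327×10^11 × (2.82756096×10^7)² / π²)^(1/3) = 2.2070×10^8 km.
Since a_t = (r₁ + r₂)/2, r₂ = 2a_t − r₁ = 2×2.2070×10^8 − 3.366×10^8 = 1.048×10^8 km.
In AU: r₂ = 1.048×10^8 / 1.496×10^8 = 0.701 AU.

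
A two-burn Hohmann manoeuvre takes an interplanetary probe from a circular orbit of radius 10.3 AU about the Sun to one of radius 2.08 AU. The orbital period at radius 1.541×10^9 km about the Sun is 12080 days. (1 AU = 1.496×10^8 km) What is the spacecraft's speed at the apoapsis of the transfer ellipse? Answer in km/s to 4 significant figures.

v = 5.378 km/s

From Kepler's third law T² = 4π²r³/μ at r = 1.541×10^9 km, T = 12080 days = 12080 × 86400 s = 1.043712×10^9 s: μ = 4π²r³/T² = 1.32619×10^11 km³/s².
In km: r₁ = 10.3 × 1.496×10^8 = 1.54088×10^9 km; r₂ = 2.08 × 1.496×10^8 = 3.11168×10^8 km.
The Hohmann ellipse has a_t = (r₁ + r₂)/2 = 9.26024×10^8 km.
At apoapsis, r = 1.54088×10^9 km.
From the vis-viva equation, v = √[μ(2/r − 1/a_t)] = 5.378 km/s.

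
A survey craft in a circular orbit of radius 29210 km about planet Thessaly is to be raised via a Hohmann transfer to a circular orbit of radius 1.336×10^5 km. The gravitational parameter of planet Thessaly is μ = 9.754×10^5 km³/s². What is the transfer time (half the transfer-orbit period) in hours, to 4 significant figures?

t = 20.52 hours

Semi-major axis of the transfer orbit: a_t = (29210 + 1.336×10^5)/2 = 81405 km.
Transfer time t = π√(a_t³/μ) = π√((81405)³ / 9.754×10^5) = 73880 s.
Converting: 73880 s ÷ 3600 s/hour = 20.52 hours.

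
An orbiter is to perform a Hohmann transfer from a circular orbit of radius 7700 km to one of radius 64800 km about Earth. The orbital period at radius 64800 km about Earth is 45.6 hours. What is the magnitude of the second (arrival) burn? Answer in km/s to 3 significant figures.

From Kepler's third law T² = 4π²r³/μ at r = 64800 km, T = 45.6 hours = 45.6 × 3600 s = 1.6416×10^5 s: μ = 4π²r³/T² = 3.98612×10^5 km³/s².
Semi-major axis of the transfer orbit: a_t = (7700 + 64800)/2 = 36250 km.
Circular speed at r = 64800 km: v_c = √(μ/r) = 2.480 km/s.
Transfer-orbit speed at the same r (vis-viva, a = a_t): v_t = √[μ(2/r − 1/a_t)] = 1.143 km/s.
Δv₂ = |v_t − v_c| = |1.143 − 2.480| = 1.337 km/s.

Δv₂ = 1.34 km/s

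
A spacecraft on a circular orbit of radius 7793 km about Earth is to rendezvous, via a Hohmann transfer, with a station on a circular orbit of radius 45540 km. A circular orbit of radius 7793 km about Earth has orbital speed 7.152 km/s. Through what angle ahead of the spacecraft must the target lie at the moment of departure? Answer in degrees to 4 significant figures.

φ = 99.34°

From the circular-orbit relation v² = μ/r at r = 7793 km: μ = v²r = (7.152)² × 7793 = 3.98621×10^5 km³/s².
The Hohmann ellipse has a_t = (r₁ + r₂)/2 = 26666.5 km.
Transfer time t = π√(a_t³/μ) = 21668 s.
The target's mean motion on its circular orbit is ω₂ = √(μ/r₂³) = 6.4967×10^-5 rad/s.
Angle swept by the target during transfer: ω₂·t = 1.4077 rad = 80.66°.
The spacecraft traverses 180° on the transfer ellipse, so the target must lead by 180° − 80.66° = 99.34°.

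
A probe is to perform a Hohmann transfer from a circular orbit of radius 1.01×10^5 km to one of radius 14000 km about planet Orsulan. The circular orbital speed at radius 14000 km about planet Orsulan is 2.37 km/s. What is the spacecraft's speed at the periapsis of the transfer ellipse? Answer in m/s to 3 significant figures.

v = 3140 m/s

From the circular-orbit relation v² = μ/r at r = 14000 km: μ = v²r = (2.37)² × 14000 = 78636.6 km³/s².
Semi-major axis of the transfer orbit: a_t = (1.010×10^5 + 14000)/2 = 57500 km.
The periapsis of the transfer ellipse is at r = 14000 km.
From the vis-viva equation, v = √[μ(2/r − 1/a_t)] = 3.141 km/s.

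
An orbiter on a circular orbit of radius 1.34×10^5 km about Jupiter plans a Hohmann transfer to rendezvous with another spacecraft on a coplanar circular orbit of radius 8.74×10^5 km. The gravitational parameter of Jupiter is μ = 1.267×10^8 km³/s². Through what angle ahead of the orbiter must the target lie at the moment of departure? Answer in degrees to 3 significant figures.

φ = 101°

Transfer-ellipse semi-major axis a_t = (r₁ + r₂)/2 = (1.340×10^5 + 8.740×10^5)/2 = 5.040×10^5 km.
The half-period of the transfer ellipse is t = π√(a_t³/μ) = 99864 s.
The target's mean motion on its circular orbit is ω₂ = √(μ/r₂³) = 1.3776×10^-5 rad/s.
Angle swept by the target during transfer: ω₂·t = 1.3757 rad = 78.82°.
The orbiter traverses 180° on the transfer ellipse, so the target must lead by 180° − 78.82° = 101°.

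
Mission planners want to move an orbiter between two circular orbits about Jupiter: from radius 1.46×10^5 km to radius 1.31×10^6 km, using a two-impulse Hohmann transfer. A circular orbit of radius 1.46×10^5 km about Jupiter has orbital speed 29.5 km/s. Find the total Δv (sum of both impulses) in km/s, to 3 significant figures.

From the circular-orbit relation v² = μ/r at r = 1.46×10^5 km: μ = v²r = (29.5)² × 1.46×10^5 = 1.27056×10^8 km³/s².
Transfer-ellipse semi-major axis a_t = (r₁ + r₂)/2 = (1.460×10^5 + 1.310×10^6)/2 = 7.280×10^5 km.
Circular speed at r₁: v₁ = √(μ/r₁) = √(1.27056×10^8/1.460×10^5) = 29.50 km/s.
On the transfer ellipse at r₁, vis-viva equation gives v_p = √[μ(2/r₁ − 1/a_t)] = 39.57 km/s.
First burn Δv₁ = |v_p − v₁| = 10.07 km/s.
Circular speed at r₂: v₂ = √(μ/r₂) = 9.848 km/s.
Transfer-orbit speed at r₂: v_a = √[μ(2/r₂ − 1/a_t)] = 4.410 km/s.
Second burn Δv₂ = |v₂ − v_a| = 5.438 km/s.
Δv = Δv₁ + Δv₂ = 10.07 + 5.438 = 15.51 km/s.

Δv = 15.5 km/s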